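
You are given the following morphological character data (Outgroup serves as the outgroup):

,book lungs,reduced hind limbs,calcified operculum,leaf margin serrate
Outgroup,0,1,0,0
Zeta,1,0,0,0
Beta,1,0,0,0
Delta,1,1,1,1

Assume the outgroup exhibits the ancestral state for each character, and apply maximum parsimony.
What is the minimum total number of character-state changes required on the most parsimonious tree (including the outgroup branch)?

Character polarity is set by the outgroup: the derived state is whichever differs from the outgroup's state, so for reduced hind limbs the derived state is '0', and for the remaining characters it is '1'.
All ingroup taxa share the derived state '1' for book lungs; it defines the ingroup but does not resolve relationships within it.
Only Beta and Zeta show the derived state '0' for reduced hind limbs, supporting them as a clade.
calcified operculum (derived state '1') is unique to Delta (autapomorphy; uninformative for grouping).
leaf margin serrate: derived state '1' in Delta only — an autapomorphy, so it tells us nothing about relationships among taxa.
Most parsimonious ingroup topology: ((Zeta,Beta),Delta).
Changes per character on this tree: book lungs: 1; reduced hind limbs: 1; calcified operculum: 1; leaf margin serrate: 1.
Total = 4.

4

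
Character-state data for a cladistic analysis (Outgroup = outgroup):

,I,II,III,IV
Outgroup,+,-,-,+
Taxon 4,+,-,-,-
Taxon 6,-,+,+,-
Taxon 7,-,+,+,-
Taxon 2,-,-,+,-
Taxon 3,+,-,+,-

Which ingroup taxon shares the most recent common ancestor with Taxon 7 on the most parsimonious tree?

Taxon 6

Character polarity is set by the outgroup: the derived state is whichever differs from the outgroup's state, so for I, IV the derived state is '-', and for the remaining characters it is '+'.
I: derived state '-' in Taxon 2, Taxon 6, and Taxon 7 only — synapomorphy for {Taxon 2, Taxon 6, Taxon 7}.
II: derived state '+' in Taxon 6 and Taxon 7 only — synapomorphy for {Taxon 6, Taxon 7}.
III: derived state '+' in Taxon 2, Taxon 3, Taxon 6, and Taxon 7 only — synapomorphy for {Taxon 2, Taxon 3, Taxon 6, Taxon 7}.
All ingroup taxa share the derived state '-' for IV; it defines the ingroup but does not resolve relationships within it.
Most parsimonious ingroup topology: (Taxon 4,(((Taxon 6,Taxon 7),Taxon 2),Taxon 3)).
Taxon 7 and Taxon 6 form a cherry on this tree, so they are sister taxa.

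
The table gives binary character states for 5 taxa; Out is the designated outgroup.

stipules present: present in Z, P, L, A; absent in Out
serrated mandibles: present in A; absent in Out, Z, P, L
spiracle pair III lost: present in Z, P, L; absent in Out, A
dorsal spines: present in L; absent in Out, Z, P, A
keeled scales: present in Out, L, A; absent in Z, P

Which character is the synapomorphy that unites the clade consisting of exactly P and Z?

Character polarity is set by the outgroup: the derived state is whichever differs from the outgroup's state, so for keeled scales the derived state is 'absent', and for the remaining characters it is 'present'.
All ingroup taxa share the derived state 'present' for stipules present; it defines the ingroup but does not resolve relationships within it.
serrated mandibles (derived state 'present') is unique to A (autapomorphy; uninformative for grouping).
spiracle pair III lost: derived state 'present' in L, P, and Z only — synapomorphy for {L, P, Z}.
dorsal spines: derived state 'present' in L only — an autapomorphy, so it tells us nothing about relationships among taxa.
keeled scales: derived state 'absent' in P and Z only — synapomorphy for {P, Z}.
Most parsimonious ingroup topology: (((Z,P),L),A).
The clade {P, Z} is supported by keeled scales: its derived state 'absent' occurs in exactly those taxa and in no other taxon (including the outgroup).

keeled scales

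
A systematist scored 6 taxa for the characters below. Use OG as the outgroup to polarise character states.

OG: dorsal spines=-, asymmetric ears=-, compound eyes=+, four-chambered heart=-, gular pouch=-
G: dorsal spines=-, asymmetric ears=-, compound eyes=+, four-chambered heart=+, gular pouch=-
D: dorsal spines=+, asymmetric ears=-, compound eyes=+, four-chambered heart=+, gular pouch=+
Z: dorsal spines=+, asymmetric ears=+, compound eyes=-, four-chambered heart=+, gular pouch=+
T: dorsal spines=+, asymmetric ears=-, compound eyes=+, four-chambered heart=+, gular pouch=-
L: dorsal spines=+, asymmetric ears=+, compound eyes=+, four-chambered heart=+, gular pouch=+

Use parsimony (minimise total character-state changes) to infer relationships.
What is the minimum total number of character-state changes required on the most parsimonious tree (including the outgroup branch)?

Character polarity is set by the outgroup: the derived state is whichever differs from the outgroup's state, so for compound eyes the derived state is '-', and for the remaining characters it is '+'.
dorsal spines (derived state '+') is shared by D, L, T, and Z — a synapomorphy uniting that clade.
asymmetric ears: derived state '+' in L and Z only — synapomorphy for {L, Z}.
compound eyes: derived state '-' in Z only — an autapomorphy, so it tells us nothing about relationships among taxa.
All ingroup taxa share the derived state '+' for four-chambered heart; it defines the ingroup but does not resolve relationships within it.
Only D, L, and Z show the derived state '+' for gular pouch, supporting them as a clade.
Most parsimonious ingroup topology: (G,((D,(Z,L)),T)).
Changes per character on this tree: dorsal spines: 1; asymmetric ears: 1; compound eyes: 1; four-chambered heart: 1; gular pouch: 1.
Total = 5.

5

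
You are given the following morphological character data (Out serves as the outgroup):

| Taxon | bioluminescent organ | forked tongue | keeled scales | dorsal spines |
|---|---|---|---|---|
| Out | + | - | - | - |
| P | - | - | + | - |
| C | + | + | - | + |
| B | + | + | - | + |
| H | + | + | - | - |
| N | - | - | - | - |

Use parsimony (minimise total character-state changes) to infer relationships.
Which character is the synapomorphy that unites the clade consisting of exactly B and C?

dorsal spines

Character polarity is set by the outgroup: the derived state is whichever differs from the outgroup's state, so for bioluminescent organ the derived state is '-', and for the remaining characters it is '+'.
bioluminescent organ (derived state '-') is shared by N and P — a synapomorphy uniting that clade.
forked tongue (derived state '+') is shared by B, C, and H — a synapomorphy uniting that clade.
keeled scales (derived state '+') is unique to P (autapomorphy; uninformative for grouping).
dorsal spines: derived state '+' in B and C only — synapomorphy for {B, C}.
Most parsimonious ingroup topology: ((P,N),((C,B),H)).
The clade {B, C} is supported by dorsal spines: its derived state '+' occurs in exactly those taxa and in no other taxon (including the outgroup).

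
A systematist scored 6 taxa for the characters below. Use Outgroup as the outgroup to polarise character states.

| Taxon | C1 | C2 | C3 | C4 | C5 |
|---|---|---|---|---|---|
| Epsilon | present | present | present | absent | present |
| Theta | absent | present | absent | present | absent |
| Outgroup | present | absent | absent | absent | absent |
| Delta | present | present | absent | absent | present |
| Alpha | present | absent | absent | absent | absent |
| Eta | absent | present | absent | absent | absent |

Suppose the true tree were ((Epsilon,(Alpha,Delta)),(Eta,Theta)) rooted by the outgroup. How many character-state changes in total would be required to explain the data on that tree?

7

Map each character onto ((Epsilon,(Alpha,Delta)),(Eta,Theta)) (rooted by Outgroup) and count the minimum state changes it requires (Fitch parsimony):
C1: 1; C2: 2; C3: 1; C4: 1; C5: 2.
Total tree length = 7.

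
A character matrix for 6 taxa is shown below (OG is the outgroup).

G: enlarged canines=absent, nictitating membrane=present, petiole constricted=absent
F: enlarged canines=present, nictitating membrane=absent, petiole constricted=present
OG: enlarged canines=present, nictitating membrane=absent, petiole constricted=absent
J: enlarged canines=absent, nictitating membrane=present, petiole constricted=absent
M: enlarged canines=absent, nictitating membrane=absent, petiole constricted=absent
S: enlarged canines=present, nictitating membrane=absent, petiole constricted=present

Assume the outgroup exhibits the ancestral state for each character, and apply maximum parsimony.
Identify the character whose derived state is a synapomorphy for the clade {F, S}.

Character polarity is set by the outgroup: the derived state is whichever differs from the outgroup's state, so for enlarged canines the derived state is 'absent', and for the remaining characters it is 'present'.
Only G, J, and M show the derived state 'absent' for enlarged canines, supporting them as a clade.
nictitating membrane: derived state 'present' in G and J only — synapomorphy for {G, J}.
petiole constricted (derived state 'present') is shared by F and S — a synapomorphy uniting that clade.
Most parsimonious ingroup topology: ((S,F),((J,G),M)).
The clade {F, S} is supported by petiole constricted: its derived state 'present' occurs in exactly those taxa and in no other taxon (including the outgroup).

petiole constricted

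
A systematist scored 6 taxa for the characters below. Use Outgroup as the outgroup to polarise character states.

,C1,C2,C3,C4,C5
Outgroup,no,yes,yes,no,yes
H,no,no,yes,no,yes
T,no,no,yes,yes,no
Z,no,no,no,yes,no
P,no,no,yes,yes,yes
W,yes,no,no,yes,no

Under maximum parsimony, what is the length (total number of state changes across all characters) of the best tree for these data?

5

Character polarity is set by the outgroup: the derived state is whichever differs from the outgroup's state, so for C2, C3, C5 the derived state is 'no', and for the remaining characters it is 'yes'.
C1 (derived state 'yes') is unique to W (autapomorphy; uninformative for grouping).
C2 (derived state 'no') is shared by all ingroup taxa — unites the whole ingroup.
C3: derived state 'no' in W and Z only — synapomorphy for {W, Z}.
C4 (derived state 'yes') is shared by P, T, W, and Z — a synapomorphy uniting that clade.
Only T, W, and Z show the derived state 'no' for C5, supporting them as a clade.
Most parsimonious ingroup topology: (H,((T,(Z,W)),P)).
Changes per character on this tree: C1: 1; C2: 1; C3: 1; C4: 1; C5: 1.
Total = 5.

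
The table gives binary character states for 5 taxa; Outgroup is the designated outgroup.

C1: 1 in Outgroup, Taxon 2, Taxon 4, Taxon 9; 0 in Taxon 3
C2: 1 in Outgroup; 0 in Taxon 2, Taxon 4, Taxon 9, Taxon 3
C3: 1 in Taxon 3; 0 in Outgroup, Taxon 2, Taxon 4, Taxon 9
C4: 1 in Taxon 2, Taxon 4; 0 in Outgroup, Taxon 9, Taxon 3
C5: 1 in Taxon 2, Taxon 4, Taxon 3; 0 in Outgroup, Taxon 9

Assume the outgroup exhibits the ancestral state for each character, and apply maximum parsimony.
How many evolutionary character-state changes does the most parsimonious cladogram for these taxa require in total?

5

Character polarity is set by the outgroup: the derived state is whichever differs from the outgroup's state, so for C1, C2 the derived state is '0', and for the remaining characters it is '1'.
C1 (derived state '0') is unique to Taxon 3 (autapomorphy; uninformative for grouping).
All ingroup taxa share the derived state '0' for C2; it defines the ingroup but does not resolve relationships within it.
C3: derived state '1' in Taxon 3 only — an autapomorphy, so it tells us nothing about relationships among taxa.
C4: derived state '1' in Taxon 2 and Taxon 4 only — synapomorphy for {Taxon 2, Taxon 4}.
C5: derived state '1' in Taxon 2, Taxon 3, and Taxon 4 only — synapomorphy for {Taxon 2, Taxon 3, Taxon 4}.
Most parsimonious ingroup topology: (((Taxon 2,Taxon 4),Taxon 3),Taxon 9).
Changes per character on this tree: C1: 1; C2: 1; C3: 1; C4: 1; C5: 1.
Total = 5.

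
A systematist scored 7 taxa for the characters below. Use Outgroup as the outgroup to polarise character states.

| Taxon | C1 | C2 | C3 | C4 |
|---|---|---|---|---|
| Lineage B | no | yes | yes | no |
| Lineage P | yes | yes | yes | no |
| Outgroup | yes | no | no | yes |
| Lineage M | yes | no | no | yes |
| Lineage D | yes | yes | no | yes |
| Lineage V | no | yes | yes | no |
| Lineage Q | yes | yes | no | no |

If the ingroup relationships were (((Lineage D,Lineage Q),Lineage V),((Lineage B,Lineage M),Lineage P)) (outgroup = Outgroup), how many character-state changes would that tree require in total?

Map each character onto (((Lineage D,Lineage Q),Lineage V),((Lineage B,Lineage M),Lineage P)) (rooted by Outgroup) and count the minimum state changes it requires (Fitch parsimony):
C1: 2; C2: 2; C3: 3; C4: 3.
Total tree length = 10.

10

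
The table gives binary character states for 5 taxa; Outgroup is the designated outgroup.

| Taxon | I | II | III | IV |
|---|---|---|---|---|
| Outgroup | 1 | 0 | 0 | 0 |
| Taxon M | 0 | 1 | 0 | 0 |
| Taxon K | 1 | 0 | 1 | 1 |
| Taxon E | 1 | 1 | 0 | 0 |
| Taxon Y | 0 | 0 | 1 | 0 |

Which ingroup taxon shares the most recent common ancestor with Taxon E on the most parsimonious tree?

Character polarity is set by the outgroup: the derived state is whichever differs from the outgroup's state, so for I the derived state is '0', and for the remaining characters it is '1'.
I (state '0') occurs in Taxon M and Taxon Y but conflicts with the nesting implied by the other characters — most parsimoniously interpreted as homoplasy.
II: derived state '1' in Taxon E and Taxon M only — synapomorphy for {Taxon E, Taxon M}.
Only Taxon K and Taxon Y show the derived state '1' for III, supporting them as a clade.
IV: derived state '1' in Taxon K only — an autapomorphy, so it tells us nothing about relationships among taxa.
Most parsimonious ingroup topology: ((Taxon M,Taxon E),(Taxon K,Taxon Y)).
Taxon E and Taxon M form a cherry on this tree, so they are sister taxa.

Taxon M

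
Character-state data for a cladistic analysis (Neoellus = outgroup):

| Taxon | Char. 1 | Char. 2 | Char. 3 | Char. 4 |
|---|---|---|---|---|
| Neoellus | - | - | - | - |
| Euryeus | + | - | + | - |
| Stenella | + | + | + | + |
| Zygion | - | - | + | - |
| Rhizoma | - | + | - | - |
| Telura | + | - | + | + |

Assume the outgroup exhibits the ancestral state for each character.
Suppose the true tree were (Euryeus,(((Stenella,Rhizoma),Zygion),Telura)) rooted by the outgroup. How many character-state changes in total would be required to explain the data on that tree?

Map each character onto (Euryeus,(((Stenella,Rhizoma),Zygion),Telura)) (rooted by Neoellus) and count the minimum state changes it requires (Fitch parsimony):
Char. 1: 3; Char. 2: 1; Char. 3: 2; Char. 4: 2.
Total tree length = 8.

8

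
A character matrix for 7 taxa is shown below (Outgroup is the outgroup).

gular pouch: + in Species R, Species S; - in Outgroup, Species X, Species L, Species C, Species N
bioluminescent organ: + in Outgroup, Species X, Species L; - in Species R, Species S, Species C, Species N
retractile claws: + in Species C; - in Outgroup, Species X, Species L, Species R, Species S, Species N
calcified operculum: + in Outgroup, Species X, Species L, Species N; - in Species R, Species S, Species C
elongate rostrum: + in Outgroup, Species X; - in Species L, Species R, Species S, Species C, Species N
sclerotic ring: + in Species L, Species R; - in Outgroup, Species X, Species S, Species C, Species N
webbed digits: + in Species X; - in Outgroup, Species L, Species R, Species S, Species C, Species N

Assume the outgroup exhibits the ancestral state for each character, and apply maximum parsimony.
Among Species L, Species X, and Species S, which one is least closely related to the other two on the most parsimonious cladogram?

Character polarity is set by the outgroup: the derived state is whichever differs from the outgroup's state, so for bioluminescent organ, calcified operculum, elongate rostrum the derived state is '-', and for the remaining characters it is '+'.
gular pouch: derived state '+' in Species R and Species S only — synapomorphy for {Species R, Species S}.
bioluminescent organ: derived state '-' in Species C, Species N, Species R, and Species S only — synapomorphy for {Species C, Species N, Species R, Species S}.
retractile claws (derived state '+') is unique to Species C (autapomorphy; uninformative for grouping).
Only Species C, Species R, and Species S show the derived state '-' for calcified operculum, supporting them as a clade.
Only Species C, Species L, Species N, Species R, and Species S show the derived state '-' for elongate rostrum, supporting them as a clade.
sclerotic ring (state '+') occurs in Species L and Species R but conflicts with the nesting implied by the other characters — most parsimoniously interpreted as homoplasy.
webbed digits (derived state '+') is unique to Species X (autapomorphy; uninformative for grouping).
Most parsimonious ingroup topology: (Species X,(Species L,(((Species R,Species S),Species C),Species N))).
Species S and Species L share a more recent common ancestor with each other than either does with Species X, so Species X is the least closely related of the three.

Species X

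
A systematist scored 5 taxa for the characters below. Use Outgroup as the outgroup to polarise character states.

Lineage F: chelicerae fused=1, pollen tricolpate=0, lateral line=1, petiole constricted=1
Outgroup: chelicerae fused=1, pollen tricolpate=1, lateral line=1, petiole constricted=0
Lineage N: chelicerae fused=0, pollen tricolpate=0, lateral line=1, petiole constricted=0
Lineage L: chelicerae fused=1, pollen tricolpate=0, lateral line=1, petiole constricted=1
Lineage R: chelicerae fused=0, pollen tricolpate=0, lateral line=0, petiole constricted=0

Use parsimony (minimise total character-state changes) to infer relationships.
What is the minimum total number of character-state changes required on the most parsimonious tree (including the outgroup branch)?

Character polarity is set by the outgroup: the derived state is whichever differs from the outgroup's state, so for chelicerae fused, pollen tricolpate, lateral line the derived state is '0', and for the remaining characters it is '1'.
Only Lineage N and Lineage R show the derived state '0' for chelicerae fused, supporting them as a clade.
All ingroup taxa share the derived state '0' for pollen tricolpate; it defines the ingroup but does not resolve relationships within it.
lateral line (derived state '0') is unique to Lineage R (autapomorphy; uninformative for grouping).
Only Lineage F and Lineage L show the derived state '1' for petiole constricted, supporting them as a clade.
Most parsimonious ingroup topology: ((Lineage R,Lineage N),(Lineage F,Lineage L)).
Changes per character on this tree: chelicerae fused: 1; pollen tricolpate: 1; lateral line: 1; petiole constricted: 1.
Total = 4.

4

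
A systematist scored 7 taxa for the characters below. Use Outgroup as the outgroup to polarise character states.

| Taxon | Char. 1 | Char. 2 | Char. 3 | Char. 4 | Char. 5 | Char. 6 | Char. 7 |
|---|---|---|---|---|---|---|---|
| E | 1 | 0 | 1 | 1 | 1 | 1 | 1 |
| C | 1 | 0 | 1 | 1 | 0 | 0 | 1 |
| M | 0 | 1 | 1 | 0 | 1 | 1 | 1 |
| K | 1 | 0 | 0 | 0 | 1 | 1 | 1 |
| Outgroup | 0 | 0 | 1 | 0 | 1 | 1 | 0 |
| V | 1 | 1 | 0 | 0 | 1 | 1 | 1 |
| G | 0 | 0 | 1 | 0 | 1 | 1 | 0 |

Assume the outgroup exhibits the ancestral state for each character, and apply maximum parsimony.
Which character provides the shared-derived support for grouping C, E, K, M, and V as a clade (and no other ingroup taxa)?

Character polarity is set by the outgroup: the derived state is whichever differs from the outgroup's state, so for Char. 3, Char. 5, Char. 6 the derived state is '0', and for the remaining characters it is '1'.
Char. 1: derived state '1' in C, E, K, and V only — synapomorphy for {C, E, K, V}.
Char. 2 (state '1') occurs in M and V but conflicts with the nesting implied by the other characters — most parsimoniously interpreted as homoplasy.
Char. 3: derived state '0' in K and V only — synapomorphy for {K, V}.
Char. 4: derived state '1' in C and E only — synapomorphy for {C, E}.
Char. 5: derived state '0' in C only — an autapomorphy, so it tells us nothing about relationships among taxa.
Char. 6: derived state '0' in C only — an autapomorphy, so it tells us nothing about relationships among taxa.
Only C, E, K, M, and V show the derived state '1' for Char. 7, supporting them as a clade.
Most parsimonious ingroup topology: (G,(((V,K),(C,E)),M)).
The clade {C, E, K, M, V} is supported by Char. 7: its derived state '1' occurs in exactly those taxa and in no other taxon (including the outgroup).

Char. 7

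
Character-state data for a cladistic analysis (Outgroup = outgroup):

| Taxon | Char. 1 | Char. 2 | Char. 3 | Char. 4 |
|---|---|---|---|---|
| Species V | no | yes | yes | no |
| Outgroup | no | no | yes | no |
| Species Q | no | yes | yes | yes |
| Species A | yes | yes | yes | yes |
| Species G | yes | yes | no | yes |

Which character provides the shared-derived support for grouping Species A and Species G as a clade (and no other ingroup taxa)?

Char. 1

Character polarity is set by the outgroup: the derived state is whichever differs from the outgroup's state, so for Char. 3 the derived state is 'no', and for the remaining characters it is 'yes'.
Char. 1 (derived state 'yes') is shared by Species A and Species G — a synapomorphy uniting that clade.
All ingroup taxa share the derived state 'yes' for Char. 2; it defines the ingroup but does not resolve relationships within it.
Char. 3: derived state 'no' in Species G only — an autapomorphy, so it tells us nothing about relationships among taxa.
Char. 4: derived state 'yes' in Species A, Species G, and Species Q only — synapomorphy for {Species A, Species G, Species Q}.
Most parsimonious ingroup topology: (((Species A,Species G),Species Q),Species V).
The clade {Species A, Species G} is supported by Char. 1: its derived state 'yes' occurs in exactly those taxa and in no other taxon (including the outgroup).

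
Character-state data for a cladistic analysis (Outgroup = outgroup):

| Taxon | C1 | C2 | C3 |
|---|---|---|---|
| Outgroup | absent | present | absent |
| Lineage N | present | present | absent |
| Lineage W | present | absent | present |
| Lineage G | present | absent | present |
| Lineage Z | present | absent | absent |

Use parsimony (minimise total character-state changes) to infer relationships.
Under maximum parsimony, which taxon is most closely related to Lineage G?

Lineage W

Character polarity is set by the outgroup: the derived state is whichever differs from the outgroup's state, so for C2 the derived state is 'absent', and for the remaining characters it is 'present'.
C1 (derived state 'present') is shared by all ingroup taxa — unites the whole ingroup.
C2: derived state 'absent' in Lineage G, Lineage W, and Lineage Z only — synapomorphy for {Lineage G, Lineage W, Lineage Z}.
C3: derived state 'present' in Lineage G and Lineage W only — synapomorphy for {Lineage G, Lineage W}.
Most parsimonious ingroup topology: (Lineage N,((Lineage W,Lineage G),Lineage Z)).
Lineage G and Lineage W form a cherry on this tree, so they are sister taxa.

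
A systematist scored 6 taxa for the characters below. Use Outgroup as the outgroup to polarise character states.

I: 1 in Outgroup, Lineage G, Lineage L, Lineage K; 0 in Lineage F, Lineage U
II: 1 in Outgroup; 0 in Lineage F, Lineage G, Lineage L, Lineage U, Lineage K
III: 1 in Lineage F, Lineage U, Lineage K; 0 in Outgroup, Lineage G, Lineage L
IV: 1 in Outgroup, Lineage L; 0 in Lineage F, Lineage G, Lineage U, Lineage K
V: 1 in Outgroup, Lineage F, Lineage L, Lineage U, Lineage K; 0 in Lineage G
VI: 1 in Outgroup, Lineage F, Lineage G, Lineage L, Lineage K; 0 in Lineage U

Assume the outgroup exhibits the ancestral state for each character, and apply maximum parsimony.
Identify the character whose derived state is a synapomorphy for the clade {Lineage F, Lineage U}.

Character polarity is set by the outgroup: the derived state is whichever differs from the outgroup's state, so for I, II, IV, V, VI the derived state is '0', and for the remaining characters it is '1'.
I (derived state '0') is shared by Lineage F and Lineage U — a synapomorphy uniting that clade.
II (derived state '0') is shared by all ingroup taxa — unites the whole ingroup.
III (derived state '1') is shared by Lineage F, Lineage K, and Lineage U — a synapomorphy uniting that clade.
IV: derived state '0' in Lineage F, Lineage G, Lineage K, and Lineage U only — synapomorphy for {Lineage F, Lineage G, Lineage K, Lineage U}.
V: derived state '0' in Lineage G only — an autapomorphy, so it tells us nothing about relationships among taxa.
VI: derived state '0' in Lineage U only — an autapomorphy, so it tells us nothing about relationships among taxa.
Most parsimonious ingroup topology: ((((Lineage F,Lineage U),Lineage K),Lineage G),Lineage L).
The clade {Lineage F, Lineage U} is supported by I: its derived state '0' occurs in exactly those taxa and in no other taxon (including the outgroup).

I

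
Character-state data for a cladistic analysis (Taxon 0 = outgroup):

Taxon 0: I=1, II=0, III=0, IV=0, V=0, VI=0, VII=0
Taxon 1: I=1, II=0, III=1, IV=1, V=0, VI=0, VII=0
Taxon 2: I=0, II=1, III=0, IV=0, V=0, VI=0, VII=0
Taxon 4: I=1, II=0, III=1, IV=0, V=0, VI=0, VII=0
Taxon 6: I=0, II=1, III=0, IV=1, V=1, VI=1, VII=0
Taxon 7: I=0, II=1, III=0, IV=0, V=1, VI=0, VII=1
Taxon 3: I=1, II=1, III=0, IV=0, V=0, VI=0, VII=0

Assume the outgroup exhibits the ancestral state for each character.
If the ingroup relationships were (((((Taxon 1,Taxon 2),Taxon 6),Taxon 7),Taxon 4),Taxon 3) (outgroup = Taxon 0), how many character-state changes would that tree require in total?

Map each character onto (((((Taxon 1,Taxon 2),Taxon 6),Taxon 7),Taxon 4),Taxon 3) (rooted by Taxon 0) and count the minimum state changes it requires (Fitch parsimony):
I: 2; II: 3; III: 2; IV: 2; V: 2; VI: 1; VII: 1.
Total tree length = 13.

13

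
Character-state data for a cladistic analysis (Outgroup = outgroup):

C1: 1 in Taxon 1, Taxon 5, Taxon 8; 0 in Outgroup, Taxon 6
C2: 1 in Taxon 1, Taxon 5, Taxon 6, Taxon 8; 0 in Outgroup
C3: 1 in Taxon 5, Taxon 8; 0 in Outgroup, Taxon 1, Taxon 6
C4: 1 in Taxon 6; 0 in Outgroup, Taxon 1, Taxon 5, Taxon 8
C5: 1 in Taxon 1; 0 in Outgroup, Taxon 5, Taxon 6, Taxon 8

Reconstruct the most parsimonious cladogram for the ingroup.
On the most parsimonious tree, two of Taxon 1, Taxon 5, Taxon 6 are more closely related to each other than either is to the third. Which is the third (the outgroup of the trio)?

Taxon 6

The outgroup has state '0' for every character, so '1' is the derived state throughout.
Only Taxon 1, Taxon 5, and Taxon 8 show the derived state '1' for C1, supporting them as a clade.
C2 (derived state '1') is shared by all ingroup taxa — unites the whole ingroup.
C3 (derived state '1') is shared by Taxon 5 and Taxon 8 — a synapomorphy uniting that clade.
C4 (derived state '1') is unique to Taxon 6 (autapomorphy; uninformative for grouping).
C5 (derived state '1') is unique to Taxon 1 (autapomorphy; uninformative for grouping).
Most parsimonious ingroup topology: ((Taxon 1,(Taxon 5,Taxon 8)),Taxon 6).
Taxon 1 and Taxon 5 share a more recent common ancestor with each other than either does with Taxon 6, so Taxon 6 is the least closely related of the three.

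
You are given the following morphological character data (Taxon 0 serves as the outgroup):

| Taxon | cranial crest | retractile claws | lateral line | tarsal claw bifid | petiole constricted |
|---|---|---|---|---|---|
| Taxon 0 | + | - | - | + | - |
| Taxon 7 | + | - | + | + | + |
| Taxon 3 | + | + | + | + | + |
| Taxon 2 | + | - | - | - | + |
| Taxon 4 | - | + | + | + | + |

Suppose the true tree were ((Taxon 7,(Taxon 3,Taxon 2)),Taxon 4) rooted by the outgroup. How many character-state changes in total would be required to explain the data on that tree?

Map each character onto ((Taxon 7,(Taxon 3,Taxon 2)),Taxon 4) (rooted by Taxon 0) and count the minimum state changes it requires (Fitch parsimony):
cranial crest: 1; retractile claws: 2; lateral line: 2; tarsal claw bifid: 1; petiole constricted: 1.
Total tree length = 7.

7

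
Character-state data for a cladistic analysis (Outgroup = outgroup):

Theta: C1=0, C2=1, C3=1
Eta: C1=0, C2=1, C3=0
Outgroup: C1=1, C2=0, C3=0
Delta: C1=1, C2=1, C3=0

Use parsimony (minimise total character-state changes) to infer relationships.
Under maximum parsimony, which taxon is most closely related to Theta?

Character polarity is set by the outgroup: the derived state is whichever differs from the outgroup's state, so for C1 the derived state is '0', and for the remaining characters it is '1'.
Only Eta and Theta show the derived state '0' for C1, supporting them as a clade.
C2 (derived state '1') is shared by all ingroup taxa — unites the whole ingroup.
C3 (derived state '1') is unique to Theta (autapomorphy; uninformative for grouping).
Most parsimonious ingroup topology: ((Eta,Theta),Delta).
Theta and Eta form a cherry on this tree, so they are sister taxa.

Eta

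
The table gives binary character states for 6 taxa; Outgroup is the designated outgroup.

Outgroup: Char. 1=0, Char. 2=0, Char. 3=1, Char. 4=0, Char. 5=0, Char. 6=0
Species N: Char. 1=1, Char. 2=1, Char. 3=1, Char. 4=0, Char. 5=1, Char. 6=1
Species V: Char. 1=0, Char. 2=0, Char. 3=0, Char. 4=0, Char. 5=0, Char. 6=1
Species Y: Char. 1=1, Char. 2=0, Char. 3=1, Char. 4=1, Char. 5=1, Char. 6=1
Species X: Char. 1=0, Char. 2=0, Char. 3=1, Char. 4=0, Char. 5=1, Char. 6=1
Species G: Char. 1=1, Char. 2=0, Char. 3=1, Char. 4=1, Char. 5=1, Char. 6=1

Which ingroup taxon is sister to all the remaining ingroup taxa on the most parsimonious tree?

Character polarity is set by the outgroup: the derived state is whichever differs from the outgroup's state, so for Char. 3 the derived state is '0', and for the remaining characters it is '1'.
Char. 1: derived state '1' in Species G, Species N, and Species Y only — synapomorphy for {Species G, Species N, Species Y}.
Char. 2: derived state '1' in Species N only — an autapomorphy, so it tells us nothing about relationships among taxa.
Char. 3 (derived state '0') is unique to Species V (autapomorphy; uninformative for grouping).
Char. 4 (derived state '1') is shared by Species G and Species Y — a synapomorphy uniting that clade.
Char. 5 (derived state '1') is shared by Species G, Species N, Species X, and Species Y — a synapomorphy uniting that clade.
Char. 6 (derived state '1') is shared by all ingroup taxa — unites the whole ingroup.
Most parsimonious ingroup topology: (((Species N,(Species Y,Species G)),Species X),Species V).
Species V is sister to the clade containing all other ingroup taxa, so it is the earliest-diverging (most basal) ingroup lineage.

Species V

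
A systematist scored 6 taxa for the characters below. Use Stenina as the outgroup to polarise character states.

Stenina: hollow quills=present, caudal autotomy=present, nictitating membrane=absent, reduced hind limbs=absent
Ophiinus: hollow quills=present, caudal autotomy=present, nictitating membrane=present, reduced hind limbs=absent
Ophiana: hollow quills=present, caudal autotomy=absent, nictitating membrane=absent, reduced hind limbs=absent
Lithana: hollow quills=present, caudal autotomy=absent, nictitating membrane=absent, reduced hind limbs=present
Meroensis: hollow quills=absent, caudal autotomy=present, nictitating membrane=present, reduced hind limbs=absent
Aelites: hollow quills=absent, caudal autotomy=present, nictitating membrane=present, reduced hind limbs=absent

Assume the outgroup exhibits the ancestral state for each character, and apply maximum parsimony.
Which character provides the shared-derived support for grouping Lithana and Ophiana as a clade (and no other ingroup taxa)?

caudal autotomy

Character polarity is set by the outgroup: the derived state is whichever differs from the outgroup's state, so for hollow quills, caudal autotomy the derived state is 'absent', and for the remaining characters it is 'present'.
Only Aelites and Meroensis show the derived state 'absent' for hollow quills, supporting them as a clade.
caudal autotomy: derived state 'absent' in Lithana and Ophiana only — synapomorphy for {Lithana, Ophiana}.
Only Aelites, Meroensis, and Ophiinus show the derived state 'present' for nictitating membrane, supporting them as a clade.
reduced hind limbs (derived state 'present') is unique to Lithana (autapomorphy; uninformative for grouping).
Most parsimonious ingroup topology: ((Ophiinus,(Meroensis,Aelites)),(Ophiana,Lithana)).
The clade {Lithana, Ophiana} is supported by caudal autotomy: its derived state 'absent' occurs in exactly those taxa and in no other taxon (including the outgroup).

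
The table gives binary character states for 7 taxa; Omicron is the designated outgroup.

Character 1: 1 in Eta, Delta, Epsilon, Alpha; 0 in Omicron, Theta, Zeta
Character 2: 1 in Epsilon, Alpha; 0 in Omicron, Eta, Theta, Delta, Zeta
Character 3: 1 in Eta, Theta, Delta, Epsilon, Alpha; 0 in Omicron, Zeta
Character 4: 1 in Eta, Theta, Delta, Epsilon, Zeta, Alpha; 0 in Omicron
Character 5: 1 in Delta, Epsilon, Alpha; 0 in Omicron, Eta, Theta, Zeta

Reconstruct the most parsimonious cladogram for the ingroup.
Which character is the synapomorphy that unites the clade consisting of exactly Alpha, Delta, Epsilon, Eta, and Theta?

The outgroup has state '0' for every character, so '1' is the derived state throughout.
Character 1: derived state '1' in Alpha, Delta, Epsilon, and Eta only — synapomorphy for {Alpha, Delta, Epsilon, Eta}.
Character 2 (derived state '1') is shared by Alpha and Epsilon — a synapomorphy uniting that clade.
Character 3: derived state '1' in Alpha, Delta, Epsilon, Eta, and Theta only — synapomorphy for {Alpha, Delta, Epsilon, Eta, Theta}.
Character 4 (derived state '1') is shared by all ingroup taxa — unites the whole ingroup.
Character 5 (derived state '1') is shared by Alpha, Delta, and Epsilon — a synapomorphy uniting that clade.
Most parsimonious ingroup topology: (((Eta,(Delta,(Epsilon,Alpha))),Theta),Zeta).
The clade {Alpha, Delta, Epsilon, Eta, Theta} is supported by Character 3: its derived state '1' occurs in exactly those taxa and in no other taxon (including the outgroup).

Character 3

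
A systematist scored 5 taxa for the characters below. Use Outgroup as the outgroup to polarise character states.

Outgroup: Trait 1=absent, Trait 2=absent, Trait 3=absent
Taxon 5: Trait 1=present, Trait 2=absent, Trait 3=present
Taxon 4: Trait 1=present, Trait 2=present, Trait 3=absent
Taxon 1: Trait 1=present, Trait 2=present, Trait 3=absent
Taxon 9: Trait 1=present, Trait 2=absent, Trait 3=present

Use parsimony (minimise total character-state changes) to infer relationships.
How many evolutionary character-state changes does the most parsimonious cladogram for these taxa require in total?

The outgroup has state 'absent' for every character, so 'present' is the derived state throughout.
All ingroup taxa share the derived state 'present' for Trait 1; it defines the ingroup but does not resolve relationships within it.
Trait 2 (derived state 'present') is shared by Taxon 1 and Taxon 4 — a synapomorphy uniting that clade.
Trait 3 (derived state 'present') is shared by Taxon 5 and Taxon 9 — a synapomorphy uniting that clade.
Most parsimonious ingroup topology: ((Taxon 5,Taxon 9),(Taxon 4,Taxon 1)).
Changes per character on this tree: Trait 1: 1; Trait 2: 1; Trait 3: 1.
Total = 3.

3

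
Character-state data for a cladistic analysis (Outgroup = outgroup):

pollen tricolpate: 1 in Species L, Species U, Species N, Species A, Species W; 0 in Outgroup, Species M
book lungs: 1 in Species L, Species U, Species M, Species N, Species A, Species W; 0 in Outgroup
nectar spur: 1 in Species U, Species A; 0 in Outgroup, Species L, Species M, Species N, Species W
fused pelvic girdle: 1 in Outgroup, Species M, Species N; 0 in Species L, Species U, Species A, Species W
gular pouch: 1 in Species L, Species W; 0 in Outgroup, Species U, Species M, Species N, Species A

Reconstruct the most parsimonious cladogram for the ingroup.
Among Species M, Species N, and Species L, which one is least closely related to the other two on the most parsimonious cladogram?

Character polarity is set by the outgroup: the derived state is whichever differs from the outgroup's state, so for fused pelvic girdle the derived state is '0', and for the remaining characters it is '1'.
pollen tricolpate: derived state '1' in Species A, Species L, Species N, Species U, and Species W only — synapomorphy for {Species A, Species L, Species N, Species U, Species W}.
All ingroup taxa share the derived state '1' for book lungs; it defines the ingroup but does not resolve relationships within it.
nectar spur: derived state '1' in Species A and Species U only — synapomorphy for {Species A, Species U}.
fused pelvic girdle: derived state '0' in Species A, Species L, Species U, and Species W only — synapomorphy for {Species A, Species L, Species U, Species W}.
Only Species L and Species W show the derived state '1' for gular pouch, supporting them as a clade.
Most parsimonious ingroup topology: ((((Species L,Species W),(Species U,Species A)),Species N),Species M).
Species N and Species L share a more recent common ancestor with each other than either does with Species M, so Species M is the least closely related of the three.

Species M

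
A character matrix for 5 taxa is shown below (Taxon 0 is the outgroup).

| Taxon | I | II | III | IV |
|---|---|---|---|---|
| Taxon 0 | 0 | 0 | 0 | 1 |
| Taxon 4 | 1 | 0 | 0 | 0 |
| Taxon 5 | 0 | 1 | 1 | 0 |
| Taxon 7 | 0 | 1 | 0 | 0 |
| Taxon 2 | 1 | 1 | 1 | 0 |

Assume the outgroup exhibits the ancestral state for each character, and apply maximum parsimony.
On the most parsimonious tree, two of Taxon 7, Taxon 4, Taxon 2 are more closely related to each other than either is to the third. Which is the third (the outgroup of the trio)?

Taxon 4

Character polarity is set by the outgroup: the derived state is whichever differs from the outgroup's state, so for IV the derived state is '0', and for the remaining characters it is '1'.
I groups Taxon 2 and Taxon 4, which is incompatible with the clades supported by the remaining characters; treating it as convergent (homoplasy) costs fewer steps than any alternative tree.
II: derived state '1' in Taxon 2, Taxon 5, and Taxon 7 only — synapomorphy for {Taxon 2, Taxon 5, Taxon 7}.
III (derived state '1') is shared by Taxon 2 and Taxon 5 — a synapomorphy uniting that clade.
All ingroup taxa share the derived state '0' for IV; it defines the ingroup but does not resolve relationships within it.
Most parsimonious ingroup topology: (Taxon 4,((Taxon 5,Taxon 2),Taxon 7)).
Taxon 7 and Taxon 2 share a more recent common ancestor with each other than either does with Taxon 4, so Taxon 4 is the least closely related of the three.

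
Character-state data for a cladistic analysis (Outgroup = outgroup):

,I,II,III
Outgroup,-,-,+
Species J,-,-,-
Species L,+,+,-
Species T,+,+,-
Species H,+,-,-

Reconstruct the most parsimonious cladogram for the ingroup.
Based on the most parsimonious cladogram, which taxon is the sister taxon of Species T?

Character polarity is set by the outgroup: the derived state is whichever differs from the outgroup's state, so for III the derived state is '-', and for the remaining characters it is '+'.
Only Species H, Species L, and Species T show the derived state '+' for I, supporting them as a clade.
II: derived state '+' in Species L and Species T only — synapomorphy for {Species L, Species T}.
III (derived state '-') is shared by all ingroup taxa — unites the whole ingroup.
Most parsimonious ingroup topology: (Species J,((Species L,Species T),Species H)).
Species T and Species L form a cherry on this tree, so they are sister taxa.

Species L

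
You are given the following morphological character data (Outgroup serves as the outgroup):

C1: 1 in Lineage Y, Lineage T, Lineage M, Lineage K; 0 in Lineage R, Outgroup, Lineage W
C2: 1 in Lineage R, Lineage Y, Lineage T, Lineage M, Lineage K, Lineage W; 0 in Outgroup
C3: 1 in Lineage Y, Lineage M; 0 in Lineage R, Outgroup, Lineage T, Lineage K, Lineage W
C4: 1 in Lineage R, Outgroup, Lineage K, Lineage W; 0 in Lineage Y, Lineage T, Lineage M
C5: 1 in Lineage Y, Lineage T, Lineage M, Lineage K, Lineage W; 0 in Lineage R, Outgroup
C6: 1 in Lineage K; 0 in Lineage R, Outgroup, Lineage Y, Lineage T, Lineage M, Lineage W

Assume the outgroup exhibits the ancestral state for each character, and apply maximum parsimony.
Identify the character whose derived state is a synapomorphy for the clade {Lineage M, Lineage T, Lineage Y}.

Character polarity is set by the outgroup: the derived state is whichever differs from the outgroup's state, so for C4 the derived state is '0', and for the remaining characters it is '1'.
Only Lineage K, Lineage M, Lineage T, and Lineage Y show the derived state '1' for C1, supporting them as a clade.
C2 (derived state '1') is shared by all ingroup taxa — unites the whole ingroup.
C3: derived state '1' in Lineage M and Lineage Y only — synapomorphy for {Lineage M, Lineage Y}.
Only Lineage M, Lineage T, and Lineage Y show the derived state '0' for C4, supporting them as a clade.
C5 (derived state '1') is shared by Lineage K, Lineage M, Lineage T, Lineage W, and Lineage Y — a synapomorphy uniting that clade.
C6 (derived state '1') is unique to Lineage K (autapomorphy; uninformative for grouping).
Most parsimonious ingroup topology: (((Lineage K,((Lineage Y,Lineage M),Lineage T)),Lineage W),Lineage R).
The clade {Lineage M, Lineage T, Lineage Y} is supported by C4: its derived state '0' occurs in exactly those taxa and in no other taxon (including the outgroup).

C4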